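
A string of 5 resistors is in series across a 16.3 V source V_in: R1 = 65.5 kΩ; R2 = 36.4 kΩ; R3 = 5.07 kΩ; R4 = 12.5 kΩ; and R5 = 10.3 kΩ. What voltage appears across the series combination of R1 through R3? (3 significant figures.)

V ≈ 13.4 V

Series total: ΣR = 65.5 + 36.4 + 5.07 + 12.5 + 10.3 = 129.8 kΩ.
R_{R1..R3} = 65.5 + 36.4 + 5.07 = 107.0 kΩ.
By the voltage-divider rule, V = 16.3 × 107.0/129.8 = 13.44 V.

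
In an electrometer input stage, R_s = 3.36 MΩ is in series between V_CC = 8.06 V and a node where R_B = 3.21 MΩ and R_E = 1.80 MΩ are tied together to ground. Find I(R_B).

I ≈ 0.642 µA

Parallel bank: R_p = 1/(1/3.21 + 1/1.80) = 1.153 MΩ.
V_A by voltage divider: V_A = 8.06 × 1.153/(3.36 + 1.153) = 2.060 V.
Branch current I = V_A/R_B = 2.060/3.21 = 0.6416 µA.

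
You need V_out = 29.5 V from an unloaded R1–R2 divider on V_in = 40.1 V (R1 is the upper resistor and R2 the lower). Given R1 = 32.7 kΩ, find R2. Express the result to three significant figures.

The divider ratio is R2/(R1+R2) = 29.5/40.1 = 0.7357.
So R2 = R1 · V_out/(V_in − V_out) = 32.7 × 29.5/(40.1 − 29.5) = 32.7 × 2.783 = 91.00 kΩ.

R2 ≈ 91.0 kΩ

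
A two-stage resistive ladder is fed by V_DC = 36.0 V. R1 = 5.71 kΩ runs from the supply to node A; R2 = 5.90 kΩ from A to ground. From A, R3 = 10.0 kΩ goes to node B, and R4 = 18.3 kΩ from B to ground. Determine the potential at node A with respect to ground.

V_A ≈ 16.6 V

Node A sees R2 in parallel with the series input of stage 2, R3 + R4 = 28.30 kΩ.
R2 ‖ (R3+R4) = 4.882 kΩ.
First divider: V_A = V_DC · 4.882/(5.71 + 4.882) = 16.59 V.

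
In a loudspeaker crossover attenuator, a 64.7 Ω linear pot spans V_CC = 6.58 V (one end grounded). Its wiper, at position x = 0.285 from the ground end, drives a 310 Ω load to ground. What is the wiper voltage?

Lower segment x·R_p = 18.44 Ω; upper segment (1−x)·R_p = 46.26 Ω.
(x·R_p) ‖ R_L = 17.40 Ω.
Loaded-divider output: V_out = 6.58 × 0.2734 = 1.799 V.

V_out ≈ 1.80 V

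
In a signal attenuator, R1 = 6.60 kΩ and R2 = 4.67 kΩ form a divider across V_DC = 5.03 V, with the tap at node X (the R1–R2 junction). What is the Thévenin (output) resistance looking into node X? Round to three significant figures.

R_th ≈ 2.73 kΩ

With V_DC suppressed (replaced by a short), R_th = R1 ‖ R2 = (6.600 × 4.67)/(6.600 + 4.67) = 2.735 kΩ.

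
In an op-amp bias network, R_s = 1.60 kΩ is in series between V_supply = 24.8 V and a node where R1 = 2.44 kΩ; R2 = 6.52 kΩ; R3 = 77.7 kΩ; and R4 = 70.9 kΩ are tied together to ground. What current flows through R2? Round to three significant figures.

Combine the parallel branches: R_p = (1/2.44 + 1/6.52 + 1/77.7 + 1/70.9)⁻¹ = 1.694 kΩ.
Node voltage V_A = V_supply · R_p/(R_s + R_p) = 24.8 × 0.5143 = 12.76 V.
Branch current I = V_A/R2 = 12.76/6.52 = 1.956 mA.

I ≈ 1.96 mA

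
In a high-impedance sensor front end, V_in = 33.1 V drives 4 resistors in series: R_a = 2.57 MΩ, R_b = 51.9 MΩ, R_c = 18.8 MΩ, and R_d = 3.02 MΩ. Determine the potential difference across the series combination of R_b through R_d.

V ≈ 32.0 V

Total series resistance ΣR = 2.57 + 51.9 + 18.8 + 3.02 = 76.29 MΩ.
R_{R_b..R_d} = 51.9 + 18.8 + 3.02 = 73.72 MΩ.
V = V_in · R/ΣR = 33.1 × 0.9663 = 31.98 V.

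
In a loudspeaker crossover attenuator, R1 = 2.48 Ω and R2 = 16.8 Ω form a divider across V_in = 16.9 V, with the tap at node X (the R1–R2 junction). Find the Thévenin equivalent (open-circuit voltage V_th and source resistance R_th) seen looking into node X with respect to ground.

V_th ≈ 14.7 V, R_th ≈ 2.16 Ω

With X open, the divider is unloaded: V_th = 16.9 × 16.8/19.28 = 14.73 V.
With V_in suppressed (replaced by a short), R_th = R1 ‖ R2 = (2.480 × 16.8)/(2.480 + 16.8) = 2.161 Ω.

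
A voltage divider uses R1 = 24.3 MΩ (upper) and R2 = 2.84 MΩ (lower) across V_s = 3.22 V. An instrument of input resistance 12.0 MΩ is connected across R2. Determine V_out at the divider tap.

V_out ≈ 0.278 V

R2 ‖ R_L = (2.84 × 12.0)/(2.84 + 12.0) = 2.296 MΩ.
Voltage divider with the loaded lower leg: V_out = 3.22 × 2.296/(24.3 + 2.296) = 3.22 × 0.08635 = 0.2780 V.
(Unloaded it would be 0.337 V; the load pulls it down.)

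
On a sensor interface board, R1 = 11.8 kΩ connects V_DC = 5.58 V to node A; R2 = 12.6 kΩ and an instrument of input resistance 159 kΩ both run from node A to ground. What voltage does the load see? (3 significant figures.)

The load sits in parallel with R2, giving an effective lower resistance R2' = R2·R_L/(R2+R_L) = 11.67 kΩ.
Voltage divider with the loaded lower leg: V_out = 5.58 × 11.67/(11.8 + 11.67) = 5.58 × 0.4973 = 2.775 V.

V_out ≈ 2.78 V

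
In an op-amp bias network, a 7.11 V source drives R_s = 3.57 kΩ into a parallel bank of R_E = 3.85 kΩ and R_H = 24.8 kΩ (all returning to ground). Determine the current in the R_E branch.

Parallel bank: R_p = 1/(1/3.85 + 1/24.8) = 3.333 kΩ.
Node voltage V_A = V_in · R_p/(R_s + R_p) = 7.11 × 0.4828 = 3.433 V.
Branch current I = V_A/R_E = 3.433/3.85 = 0.8916 mA.
(Equivalently: I_total = 1.030 mA, then current-divider fraction G_k/ΣG = 0.8656.)

I ≈ 0.892 mA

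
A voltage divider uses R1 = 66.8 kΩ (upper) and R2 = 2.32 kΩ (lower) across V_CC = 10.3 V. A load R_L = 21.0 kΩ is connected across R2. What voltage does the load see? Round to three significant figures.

V_out ≈ 0.312 V

First combine the lower leg with the load: R2 ‖ R_L = 2.089 kΩ.
Voltage divider with the loaded lower leg: V_out = 10.3 × 2.089/(66.8 + 2.089) = 10.3 × 0.03033 = 0.3124 V.
(Unloaded it would be 0.346 V; the load pulls it down.)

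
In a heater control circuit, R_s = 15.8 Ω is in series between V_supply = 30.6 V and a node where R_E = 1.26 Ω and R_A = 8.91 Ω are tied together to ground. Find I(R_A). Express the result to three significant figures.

I ≈ 0.224 A

Combine the parallel branches: R_p = (1/1.26 + 1/8.91)⁻¹ = 1.104 Ω.
V_A = 30.6 × 1.104/16.90 = 1.998 V.
Branch current I = V_A/R_A = 1.998/8.91 = 0.2243 A.
(Check via current divider: I_total = 1.810 A; share G_k/ΣG = 0.1239 → same result.)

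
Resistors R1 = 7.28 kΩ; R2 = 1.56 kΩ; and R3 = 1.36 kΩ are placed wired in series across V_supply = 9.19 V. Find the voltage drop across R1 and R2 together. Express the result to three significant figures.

V ≈ 7.96 V

ΣR = 7.28 + 1.56 + 1.36 = 10.20 kΩ.
R_{R1..R2} = 7.28 + 1.56 = 8.840 kΩ.
Voltage divider: V = V_supply · (8.840 / 10.20) = 9.19 × 0.8667 = 7.965 V.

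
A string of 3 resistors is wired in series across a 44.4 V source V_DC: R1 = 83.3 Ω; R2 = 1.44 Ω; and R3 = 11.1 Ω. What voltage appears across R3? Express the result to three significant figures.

ΣR = 83.3 + 1.44 + 11.1 = 95.84 Ω.
Voltage divider: V = V_DC · (11.10 / 95.84) = 44.4 × 0.1158 = 5.142 V.

V ≈ 5.14 V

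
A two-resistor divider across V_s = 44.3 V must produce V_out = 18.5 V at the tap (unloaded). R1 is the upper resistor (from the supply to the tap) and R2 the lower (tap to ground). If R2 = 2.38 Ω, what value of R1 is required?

R1 ≈ 3.32 Ω

The divider ratio is R2/(R1+R2) = 18.5/44.3 = 0.4176.
So R1 = R2 · (V_s/V_out − 1) = 2.38 × (44.3/18.5 − 1) = 2.38 × 1.395 = 3.319 Ω.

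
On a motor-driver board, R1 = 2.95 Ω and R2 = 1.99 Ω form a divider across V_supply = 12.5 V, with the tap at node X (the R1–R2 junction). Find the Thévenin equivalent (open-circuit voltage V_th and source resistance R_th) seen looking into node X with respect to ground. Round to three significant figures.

V_th ≈ 5.04 V, R_th ≈ 1.19 Ω

V_th is the unloaded tap voltage: V_supply · R2/(R1+R2) = 12.5 × 0.4028 = 5.035 V.
Looking into X with the source shorted: R_th = R1·R2/(R1+R2) = 2.950 × 1.99/4.940 = 1.188 Ω.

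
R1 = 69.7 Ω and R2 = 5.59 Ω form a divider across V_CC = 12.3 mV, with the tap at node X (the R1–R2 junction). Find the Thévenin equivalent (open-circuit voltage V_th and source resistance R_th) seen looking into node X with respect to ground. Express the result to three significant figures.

V_th ≈ 0.913 mV, R_th ≈ 5.17 Ω

Open-circuit (no load on X): V_th = V_CC · R2/(R1 + R2) = 12.3 × 5.59/(69.70 + 5.59) = 0.9132 mV.
With V_CC suppressed (replaced by a short), R_th = R1 ‖ R2 = (69.70 × 5.59)/(69.70 + 5.59) = 5.175 Ω.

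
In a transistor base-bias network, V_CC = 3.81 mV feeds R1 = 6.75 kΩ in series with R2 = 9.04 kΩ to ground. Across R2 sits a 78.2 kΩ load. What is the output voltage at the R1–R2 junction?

V_out ≈ 2.08 mV

The load sits in parallel with R2, giving an effective lower resistance R2' = R2·R_L/(R2+R_L) = 8.103 kΩ.
Then V_out = V_CC · R2'/(R1 + R2') = 3.81 × 8.103/14.85 = 2.079 mV.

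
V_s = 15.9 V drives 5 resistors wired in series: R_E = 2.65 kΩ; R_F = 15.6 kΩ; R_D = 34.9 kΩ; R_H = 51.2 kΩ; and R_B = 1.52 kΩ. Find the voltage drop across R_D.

V ≈ 5.24 V

Series total: ΣR = 2.65 + 15.6 + 34.9 + 51.2 + 1.52 = 105.9 kΩ.
V = V_s · R/ΣR = 15.9 × 0.3296 = 5.241 V.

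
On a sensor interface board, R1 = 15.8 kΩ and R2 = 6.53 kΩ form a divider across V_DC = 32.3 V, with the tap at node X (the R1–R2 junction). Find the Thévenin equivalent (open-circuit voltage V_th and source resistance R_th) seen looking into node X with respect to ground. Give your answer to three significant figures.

V_th ≈ 9.45 V, R_th ≈ 4.62 kΩ

V_th is the unloaded tap voltage: V_DC · R2/(R1+R2) = 32.3 × 0.2924 = 9.446 V.
Looking into X with the source shorted: R_th = R1·R2/(R1+R2) = 15.80 × 6.53/22.33 = 4.620 kΩ.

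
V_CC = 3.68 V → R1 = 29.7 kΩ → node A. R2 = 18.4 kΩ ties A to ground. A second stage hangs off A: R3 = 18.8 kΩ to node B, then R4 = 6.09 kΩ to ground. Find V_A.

Node A sees R2 in parallel with the series input of stage 2, R3 + R4 = 24.89 kΩ.
Effective lower resistance at A: R2 ‖ 24.89 = 10.58 kΩ.
So V_A = 3.68 × 0.2626 = 0.9665 V.

V_A ≈ 0.967 V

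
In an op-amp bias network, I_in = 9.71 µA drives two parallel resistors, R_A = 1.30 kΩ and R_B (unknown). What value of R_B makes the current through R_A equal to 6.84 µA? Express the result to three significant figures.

R_B ≈ 3.10 kΩ

The fraction through R_A equals R_B/(R_A+R_B).
With f = 0.7044, R_B = R_A · f/(1−f) = 1.30 × 2.383 = 3.098 kΩ.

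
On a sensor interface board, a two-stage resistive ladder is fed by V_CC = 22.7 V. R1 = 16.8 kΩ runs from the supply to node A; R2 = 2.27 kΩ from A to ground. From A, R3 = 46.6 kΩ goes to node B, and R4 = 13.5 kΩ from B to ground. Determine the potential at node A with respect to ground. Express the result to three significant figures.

Looking into the second stage from A: R3 + R4 = 60.10 kΩ appears in parallel with R2.
Effective lower resistance at A: R2 ‖ 60.10 = 2.187 kΩ.
So V_A = 22.7 × 0.1152 = 2.615 V.

V_A ≈ 2.62 V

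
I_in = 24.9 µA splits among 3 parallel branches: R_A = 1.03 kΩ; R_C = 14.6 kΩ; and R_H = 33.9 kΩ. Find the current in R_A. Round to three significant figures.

I ≈ 22.6 µA

Conductances: ΣG = 1/1.03 + 1/14.6 + 1/33.9 = 1.069 (1/kΩ).
By the current-divider rule, I = I_in · G_k/ΣG = 24.9 × 0.9083 = 22.62 µA.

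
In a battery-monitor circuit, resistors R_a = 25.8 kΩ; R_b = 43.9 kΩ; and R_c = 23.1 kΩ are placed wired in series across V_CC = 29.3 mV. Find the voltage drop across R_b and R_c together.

ΣR = 25.8 + 43.9 + 23.1 = 92.80 kΩ.
R_{R_b..R_c} = 43.9 + 23.1 = 67.00 kΩ.
By the voltage-divider rule, V = 29.3 × 67.00/92.80 = 21.15 mV.

V ≈ 21.2 mV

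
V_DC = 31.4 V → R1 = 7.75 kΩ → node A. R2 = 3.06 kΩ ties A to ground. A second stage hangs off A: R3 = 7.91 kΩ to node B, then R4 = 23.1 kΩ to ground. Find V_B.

V_B ≈ 6.18 V

Node A sees R2 in parallel with the series input of stage 2, R3 + R4 = 31.01 kΩ.
R2 ‖ (R3+R4) = 2.785 kΩ.
First divider: V_A = V_DC · 2.785/(7.75 + 2.785) = 8.301 V.
V_B = V_A × 0.7449 = 6.184 V.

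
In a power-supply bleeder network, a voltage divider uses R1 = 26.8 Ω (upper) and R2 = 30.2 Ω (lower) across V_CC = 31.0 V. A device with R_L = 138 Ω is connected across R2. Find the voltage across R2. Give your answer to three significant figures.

V_out ≈ 14.9 V

First combine the lower leg with the load: R2 ‖ R_L = 24.78 Ω.
Then V_out = V_CC · R2'/(R1 + R2') = 31.0 × 24.78/51.58 = 14.89 V.
(Unloaded it would be 16.4 V; the load pulls it down.)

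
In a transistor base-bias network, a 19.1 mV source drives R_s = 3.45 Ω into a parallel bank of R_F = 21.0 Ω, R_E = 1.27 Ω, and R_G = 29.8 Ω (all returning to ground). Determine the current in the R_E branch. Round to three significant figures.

Combine the parallel branches: R_p = (1/21.0 + 1/1.27 + 1/29.8)⁻¹ = 1.151 Ω.
V_A by voltage divider: V_A = 19.1 × 1.151/(3.45 + 1.151) = 4.779 mV.
Branch current I = V_A/R_E = 4.779/1.27 = 3.763 mA.

I ≈ 3.76 mA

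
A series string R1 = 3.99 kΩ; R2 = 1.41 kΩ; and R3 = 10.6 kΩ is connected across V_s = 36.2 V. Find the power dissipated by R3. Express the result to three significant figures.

P ≈ 54.3 mW

Series current I = V_s/ΣR = 36.2/16.00 = 2.263 mA.
V(R3) = I·R = 23.98 V; P = V·I = 23.98 × 2.263 = 54.26 mW.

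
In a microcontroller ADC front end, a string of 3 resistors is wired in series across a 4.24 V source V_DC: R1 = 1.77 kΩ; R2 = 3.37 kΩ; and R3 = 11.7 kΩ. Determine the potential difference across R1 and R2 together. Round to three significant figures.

V ≈ 1.29 V

Total series resistance ΣR = 1.77 + 3.37 + 11.7 = 16.84 kΩ.
R_{R1..R2} = 1.77 + 3.37 = 5.140 kΩ.
By the voltage-divider rule, V = 4.24 × 5.140/16.84 = 1.294 V.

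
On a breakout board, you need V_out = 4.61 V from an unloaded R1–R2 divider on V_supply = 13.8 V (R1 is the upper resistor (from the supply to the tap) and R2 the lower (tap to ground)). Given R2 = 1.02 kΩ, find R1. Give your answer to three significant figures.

R1 ≈ 2.03 kΩ

Required fraction k = V_out/V_supply = 0.3341.
R1 = R2·(1/k − 1) = 1.02 × 1.993 = 2.033 kΩ.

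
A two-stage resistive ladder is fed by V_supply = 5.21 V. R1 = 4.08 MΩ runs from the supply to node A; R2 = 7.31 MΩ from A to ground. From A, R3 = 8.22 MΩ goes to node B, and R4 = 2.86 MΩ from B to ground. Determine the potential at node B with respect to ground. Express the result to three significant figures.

Looking into the second stage from A: R3 + R4 = 11.08 MΩ appears in parallel with R2.
R2 ‖ (R3+R4) = 4.404 MΩ.
V_A = 5.21 × 4.404/(4.08 + 4.404) = 2.705 V.
Then the unloaded second divider: V_B = V_A × R4/(R3+R4) = 2.705 × 0.2581 = 0.6981 V.

V_B ≈ 0.698 V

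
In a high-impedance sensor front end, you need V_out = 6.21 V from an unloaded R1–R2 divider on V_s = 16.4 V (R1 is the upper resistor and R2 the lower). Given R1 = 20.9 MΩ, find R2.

R2 ≈ 12.7 MΩ

The divider ratio is R2/(R1+R2) = 6.21/16.4 = 0.3787.
R2 = R1 · 0.3787/(1 − 0.3787) = 12.74 MΩ.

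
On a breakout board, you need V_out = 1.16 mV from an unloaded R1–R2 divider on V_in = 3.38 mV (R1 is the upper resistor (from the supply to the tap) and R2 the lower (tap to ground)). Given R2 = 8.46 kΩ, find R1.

The divider ratio is R2/(R1+R2) = 1.16/3.38 = 0.3432.
So R1 = R2 · (V_in/V_out − 1) = 8.46 × (3.38/1.16 − 1) = 8.46 × 1.914 = 16.19 kΩ.

R1 ≈ 16.2 kΩ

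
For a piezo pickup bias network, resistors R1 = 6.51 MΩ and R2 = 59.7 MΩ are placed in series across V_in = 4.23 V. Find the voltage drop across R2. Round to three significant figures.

V ≈ 3.81 V

ΣR = 6.51 + 59.7 = 66.21 MΩ.
Voltage divider: V = V_in · (59.70 / 66.21) = 4.23 × 0.9017 = 3.814 V.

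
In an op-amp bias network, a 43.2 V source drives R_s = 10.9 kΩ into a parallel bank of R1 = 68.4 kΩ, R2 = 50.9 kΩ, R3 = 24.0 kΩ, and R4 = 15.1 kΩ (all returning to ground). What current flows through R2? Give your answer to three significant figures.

Combine the parallel branches: R_p = (1/68.4 + 1/50.9 + 1/24.0 + 1/15.1)⁻¹ = 7.034 kΩ.
V_A by voltage divider: V_A = 43.2 × 7.034/(10.9 + 7.034) = 16.94 V.
I(R2) = V_A / R2 = 16.94/50.9 = 0.3329 mA.

I ≈ 0.333 mA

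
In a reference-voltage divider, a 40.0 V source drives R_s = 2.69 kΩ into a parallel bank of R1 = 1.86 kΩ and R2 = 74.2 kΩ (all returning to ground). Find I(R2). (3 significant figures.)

I ≈ 0.217 mA

Combine the parallel branches: R_p = (1/1.86 + 1/74.2)⁻¹ = 1.815 kΩ.
V_A by voltage divider: V_A = 40.0 × 1.815/(2.69 + 1.815) = 16.11 V.
I(R2) = V_A / R2 = 16.11/74.2 = 0.2172 mA.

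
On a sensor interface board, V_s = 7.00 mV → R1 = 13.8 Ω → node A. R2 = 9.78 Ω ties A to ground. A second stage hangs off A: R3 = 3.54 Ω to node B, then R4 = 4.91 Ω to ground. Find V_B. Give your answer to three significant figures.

V_B ≈ 1.01 mV

Looking into the second stage from A: R3 + R4 = 8.450 Ω appears in parallel with R2.
R2 ‖ (R3+R4) = 4.533 Ω.
V_A = 7.00 × 4.533/(13.8 + 4.533) = 1.731 mV.
Stage 2 is unloaded, so V_B = V_A · R4/(R3+R4) = 1.731 × 4.91/8.450 = 1.006 mV.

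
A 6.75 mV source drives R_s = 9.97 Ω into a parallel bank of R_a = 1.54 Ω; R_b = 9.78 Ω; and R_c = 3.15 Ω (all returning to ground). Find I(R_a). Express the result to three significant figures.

I ≈ 0.376 mA

Combine the parallel branches: R_p = (1/1.54 + 1/9.78 + 1/3.15)⁻¹ = 0.9354 Ω.
V_A = 6.75 × 0.9354/10.91 = 0.5790 mV.
I(R_a) = V_A / R_a = 0.5790/1.54 = 0.3760 mA.
(Check via current divider: I_total = 0.6190 mA; share G_k/ΣG = 0.6074 → same result.)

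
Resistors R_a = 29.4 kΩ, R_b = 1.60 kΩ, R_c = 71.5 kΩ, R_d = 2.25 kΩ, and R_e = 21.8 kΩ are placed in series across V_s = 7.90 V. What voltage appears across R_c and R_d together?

V ≈ 4.60 V

ΣR = 29.4 + 1.60 + 71.5 + 2.25 + 21.8 = 126.5 kΩ.
R_{R_c..R_d} = 71.5 + 2.25 = 73.75 kΩ.
V = V_s · R/ΣR = 7.90 × 0.5828 = 4.604 V.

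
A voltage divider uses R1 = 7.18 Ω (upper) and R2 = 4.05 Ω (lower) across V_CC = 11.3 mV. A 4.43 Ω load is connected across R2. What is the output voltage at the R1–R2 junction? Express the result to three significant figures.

V_out ≈ 2.57 mV

First combine the lower leg with the load: R2 ‖ R_L = 2.116 Ω.
Now apply the divider: V_out = 11.3 × 0.2276 = 2.572 mV.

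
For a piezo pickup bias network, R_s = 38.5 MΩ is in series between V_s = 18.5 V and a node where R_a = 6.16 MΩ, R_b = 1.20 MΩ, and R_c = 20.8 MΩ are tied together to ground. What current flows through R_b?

Parallel bank: R_p = 1/(1/6.16 + 1/1.20 + 1/20.8) = 0.9581 MΩ.
V_A = 18.5 × 0.9581/39.46 = 0.4492 V.
I(R_b) = V_A / R_b = 0.4492/1.20 = 0.3743 µA.
(Check via current divider: I_total = 0.4689 µA; share G_k/ΣG = 0.7984 → same result.)

I ≈ 0.374 µA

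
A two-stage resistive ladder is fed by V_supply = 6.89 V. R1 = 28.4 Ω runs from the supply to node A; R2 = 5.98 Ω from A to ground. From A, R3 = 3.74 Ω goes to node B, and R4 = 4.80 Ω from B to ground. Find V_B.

V_B ≈ 0.427 V

Node A sees R2 in parallel with the series input of stage 2, R3 + R4 = 8.540 Ω.
Effective lower resistance at A: R2 ‖ 8.540 = 3.517 Ω.
So V_A = 6.89 × 0.1102 = 0.7593 V.
Then the unloaded second divider: V_B = V_A × R4/(R3+R4) = 0.7593 × 0.5621 = 0.4267 V.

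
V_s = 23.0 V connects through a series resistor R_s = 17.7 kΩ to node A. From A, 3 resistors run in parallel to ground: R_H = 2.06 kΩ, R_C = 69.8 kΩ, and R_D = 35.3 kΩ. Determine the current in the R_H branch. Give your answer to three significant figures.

Equivalent of the parallel group: R_p = 1.894 kΩ.
V_A by voltage divider: V_A = 23.0 × 1.894/(17.7 + 1.894) = 2.223 V.
I(R_H) = V_A / R_H = 2.223/2.06 = 1.079 mA.

I ≈ 1.08 mA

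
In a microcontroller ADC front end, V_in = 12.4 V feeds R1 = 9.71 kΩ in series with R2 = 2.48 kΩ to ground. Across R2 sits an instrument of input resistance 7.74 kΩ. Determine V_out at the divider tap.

V_out ≈ 2.01 V

R2 ‖ R_L = (2.48 × 7.74)/(2.48 + 7.74) = 1.878 kΩ.
Then V_out = V_in · R2'/(R1 + R2') = 12.4 × 1.878/11.59 = 2.010 V.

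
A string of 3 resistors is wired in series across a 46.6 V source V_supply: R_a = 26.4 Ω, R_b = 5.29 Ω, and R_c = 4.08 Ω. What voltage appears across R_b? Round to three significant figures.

V ≈ 6.89 V

Total series resistance ΣR = 26.4 + 5.29 + 4.08 = 35.77 Ω.
By the voltage-divider rule, V = 46.6 × 5.290/35.77 = 6.892 V.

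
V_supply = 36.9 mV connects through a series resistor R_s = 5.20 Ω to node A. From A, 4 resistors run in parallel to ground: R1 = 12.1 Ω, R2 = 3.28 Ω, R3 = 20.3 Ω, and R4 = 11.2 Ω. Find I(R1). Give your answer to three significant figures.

Equivalent of the parallel group: R_p = 1.901 Ω.
V_A by voltage divider: V_A = 36.9 × 1.901/(5.20 + 1.901) = 9.878 mV.
Branch current I = V_A/R1 = 9.878/12.1 = 0.8164 mA.
(Check via current divider: I_total = 5.197 mA; share G_k/ΣG = 0.1571 → same result.)

I ≈ 0.816 mA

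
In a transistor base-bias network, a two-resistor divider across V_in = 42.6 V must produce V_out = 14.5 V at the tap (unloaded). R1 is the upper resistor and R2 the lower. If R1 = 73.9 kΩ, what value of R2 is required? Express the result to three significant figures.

The divider ratio is R2/(R1+R2) = 14.5/42.6 = 0.3404.
So R2 = R1 · V_out/(V_in − V_out) = 73.9 × 14.5/(42.6 − 14.5) = 73.9 × 0.5160 = 38.13 kΩ.

R2 ≈ 38.1 kΩ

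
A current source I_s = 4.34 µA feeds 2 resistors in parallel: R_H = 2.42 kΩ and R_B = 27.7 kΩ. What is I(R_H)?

For two parallel branches, I_k = I_s · (other R)/(sum of R).
I(R_H) = 4.34 × 27.7/(2.42 + 27.7) = 4.34 × 0.9197 = 3.991 µA.

I ≈ 3.99 µA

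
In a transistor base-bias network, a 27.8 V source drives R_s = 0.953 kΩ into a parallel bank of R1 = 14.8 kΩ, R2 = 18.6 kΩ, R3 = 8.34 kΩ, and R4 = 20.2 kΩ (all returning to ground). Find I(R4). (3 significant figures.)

I ≈ 1.08 mA

Parallel bank: R_p = 1/(1/14.8 + 1/18.6 + 1/8.34 + 1/20.2) = 3.439 kΩ.
Node voltage V_A = V_supply · R_p/(R_s + R_p) = 27.8 × 0.7830 = 21.77 V.
I(R4) = V_A / R4 = 21.77/20.2 = 1.078 mA.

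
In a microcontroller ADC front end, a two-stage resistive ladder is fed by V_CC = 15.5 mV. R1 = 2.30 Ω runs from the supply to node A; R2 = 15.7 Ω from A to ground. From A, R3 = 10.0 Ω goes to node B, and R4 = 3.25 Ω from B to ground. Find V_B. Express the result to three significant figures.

Looking into the second stage from A: R3 + R4 = 13.25 Ω appears in parallel with R2.
R2 ‖ (R3+R4) = 7.186 Ω.
First divider: V_A = V_CC · 7.186/(2.30 + 7.186) = 11.74 mV.
Stage 2 is unloaded, so V_B = V_A · R4/(R3+R4) = 11.74 × 3.25/13.25 = 2.880 mV.

V_B ≈ 2.88 mV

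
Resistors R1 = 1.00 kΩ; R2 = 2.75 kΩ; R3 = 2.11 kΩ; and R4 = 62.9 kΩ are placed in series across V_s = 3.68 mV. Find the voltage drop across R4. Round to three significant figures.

V ≈ 3.37 mV

Total series resistance ΣR = 1.00 + 2.75 + 2.11 + 62.9 = 68.76 kΩ.
By the voltage-divider rule, V = 3.68 × 62.90/68.76 = 3.366 mV.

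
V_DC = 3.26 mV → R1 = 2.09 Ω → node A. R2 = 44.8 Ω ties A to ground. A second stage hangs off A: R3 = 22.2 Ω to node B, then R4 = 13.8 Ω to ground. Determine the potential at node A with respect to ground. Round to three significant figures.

V_A ≈ 2.95 mV

The second stage (R3 + R4 = 36.00 Ω) loads node A in parallel with R2.
R2 ‖ (R3+R4) = 19.96 Ω.
V_A = 3.26 × 19.96/(2.09 + 19.96) = 2.951 mV.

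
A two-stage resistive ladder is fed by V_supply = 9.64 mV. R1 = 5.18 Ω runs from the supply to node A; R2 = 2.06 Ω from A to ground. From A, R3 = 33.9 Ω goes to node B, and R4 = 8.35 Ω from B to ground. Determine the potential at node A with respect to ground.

Looking into the second stage from A: R3 + R4 = 42.25 Ω appears in parallel with R2.
Effective lower resistance at A: R2 ‖ 42.25 = 1.964 Ω.
So V_A = 9.64 × 0.2749 = 2.650 mV.

V_A ≈ 2.65 mV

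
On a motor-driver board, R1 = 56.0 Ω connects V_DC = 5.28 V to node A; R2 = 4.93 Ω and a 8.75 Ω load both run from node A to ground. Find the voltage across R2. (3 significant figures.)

First combine the lower leg with the load: R2 ‖ R_L = 3.153 Ω.
Now apply the divider: V_out = 5.28 × 0.05331 = 0.2815 V.
(Unloaded it would be 0.427 V; the load pulls it down.)

V_out ≈ 0.281 V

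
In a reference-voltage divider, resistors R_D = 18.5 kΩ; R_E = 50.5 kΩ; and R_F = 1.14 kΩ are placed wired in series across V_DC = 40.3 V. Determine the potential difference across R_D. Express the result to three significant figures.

Total series resistance ΣR = 18.5 + 50.5 + 1.14 = 70.14 kΩ.
V = V_DC · R/ΣR = 40.3 × 0.2638 = 10.63 V.

V ≈ 10.6 V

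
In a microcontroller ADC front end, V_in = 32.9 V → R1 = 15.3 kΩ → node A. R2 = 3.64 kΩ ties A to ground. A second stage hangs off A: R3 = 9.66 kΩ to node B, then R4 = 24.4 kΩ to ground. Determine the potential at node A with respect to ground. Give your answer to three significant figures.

The second stage (R3 + R4 = 34.06 kΩ) loads node A in parallel with R2.
Effective lower resistance at A: R2 ‖ 34.06 = 3.289 kΩ.
So V_A = 32.9 × 0.1769 = 5.820 V.

V_A ≈ 5.82 V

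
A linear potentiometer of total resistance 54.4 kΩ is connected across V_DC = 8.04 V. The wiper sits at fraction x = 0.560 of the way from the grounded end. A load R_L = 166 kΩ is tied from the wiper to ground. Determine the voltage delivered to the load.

The pot divides into 23.94 kΩ above the wiper and 30.46 kΩ below.
Lower segment in parallel with the load: 30.46 ‖ 166 = 25.74 kΩ.
V_out = 8.04 × 25.74/(23.94 + 25.74) = 4.166 V.

V_out ≈ 4.17 V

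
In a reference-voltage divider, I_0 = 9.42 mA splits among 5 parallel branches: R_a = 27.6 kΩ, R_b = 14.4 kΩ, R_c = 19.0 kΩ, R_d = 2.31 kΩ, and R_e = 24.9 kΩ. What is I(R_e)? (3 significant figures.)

Total conductance ΣG = 1/27.6 + 1/14.4 + 1/19.0 + 1/2.31 + 1/24.9 = 0.6314 (units of 1/kΩ).
By the current-divider rule, I = I_0 · G_k/ΣG = 9.42 × 0.06361 = 0.5992 mA.

I ≈ 0.599 mA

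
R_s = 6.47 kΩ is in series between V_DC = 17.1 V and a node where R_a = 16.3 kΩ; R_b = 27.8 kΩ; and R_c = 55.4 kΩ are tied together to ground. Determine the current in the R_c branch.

I ≈ 0.177 mA

Parallel bank: R_p = 1/(1/16.3 + 1/27.8 + 1/55.4) = 8.668 kΩ.
V_A = 17.1 × 8.668/15.14 = 9.791 V.
I(R_c) = V_A / R_c = 9.791/55.4 = 0.1767 mA.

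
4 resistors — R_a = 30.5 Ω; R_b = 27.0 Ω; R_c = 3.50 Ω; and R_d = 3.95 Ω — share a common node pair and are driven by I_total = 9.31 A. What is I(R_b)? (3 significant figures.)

Conductances: ΣG = 1/30.5 + 1/27.0 + 1/3.50 + 1/3.95 = 0.6087 (1/Ω).
Current divider: I(R_b) = I_total · G_k/ΣG = 9.31 × (0.03704/0.6087) = 9.31 × 0.06085 = 0.5665 A.

I ≈ 0.566 A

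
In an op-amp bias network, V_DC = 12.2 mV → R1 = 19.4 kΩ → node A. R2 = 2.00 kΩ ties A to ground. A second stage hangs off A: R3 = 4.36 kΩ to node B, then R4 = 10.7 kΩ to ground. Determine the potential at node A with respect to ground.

V_A ≈ 1.02 mV

The second stage (R3 + R4 = 15.06 kΩ) loads node A in parallel with R2.
Effective lower resistance at A: R2 ‖ 15.06 = 1.766 kΩ.
So V_A = 12.2 × 0.08342 = 1.018 mV.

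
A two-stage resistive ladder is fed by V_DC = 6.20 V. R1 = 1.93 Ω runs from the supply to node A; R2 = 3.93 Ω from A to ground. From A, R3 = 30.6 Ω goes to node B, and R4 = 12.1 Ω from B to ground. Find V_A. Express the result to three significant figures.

Node A sees R2 in parallel with the series input of stage 2, R3 + R4 = 42.70 Ω.
R2 ‖ (R3+R4) = 3.599 Ω.
V_A = 6.20 × 3.599/(1.93 + 3.599) = 4.036 V.

V_A ≈ 4.04 V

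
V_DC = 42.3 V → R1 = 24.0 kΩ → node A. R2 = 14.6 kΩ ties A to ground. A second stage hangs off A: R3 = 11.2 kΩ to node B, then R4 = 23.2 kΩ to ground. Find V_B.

V_B ≈ 8.54 V

The second stage (R3 + R4 = 34.40 kΩ) loads node A in parallel with R2.
R2 ‖ (R3+R4) = 10.25 kΩ.
So V_A = 42.3 × 0.2993 = 12.66 V.
Then the unloaded second divider: V_B = V_A × R4/(R3+R4) = 12.66 × 0.6744 = 8.537 V.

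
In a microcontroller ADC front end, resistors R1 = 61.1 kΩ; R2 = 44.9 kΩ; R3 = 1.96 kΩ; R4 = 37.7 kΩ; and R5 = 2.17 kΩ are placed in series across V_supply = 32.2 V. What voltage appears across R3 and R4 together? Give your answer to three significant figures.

Total series resistance ΣR = 61.1 + 44.9 + 1.96 + 37.7 + 2.17 = 147.8 kΩ.
R_{R3..R4} = 1.96 + 37.7 = 39.66 kΩ.
V = V_supply · R/ΣR = 32.2 × 0.2683 = 8.639 V.

V ≈ 8.64 V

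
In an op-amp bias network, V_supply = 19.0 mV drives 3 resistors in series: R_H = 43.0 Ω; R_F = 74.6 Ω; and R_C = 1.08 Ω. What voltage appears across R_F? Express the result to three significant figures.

ΣR = 43.0 + 74.6 + 1.08 = 118.7 Ω.
Voltage divider: V = V_supply · (74.60 / 118.7) = 19.0 × 0.6286 = 11.94 mV.

V ≈ 11.9 mV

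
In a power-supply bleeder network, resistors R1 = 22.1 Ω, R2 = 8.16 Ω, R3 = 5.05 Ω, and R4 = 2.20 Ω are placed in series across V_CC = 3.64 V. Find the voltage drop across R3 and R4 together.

V ≈ 0.704 V

Series total: ΣR = 22.1 + 8.16 + 5.05 + 2.20 = 37.51 Ω.
R_{R3..R4} = 5.05 + 2.20 = 7.250 Ω.
By the voltage-divider rule, V = 3.64 × 7.250/37.51 = 0.7035 V.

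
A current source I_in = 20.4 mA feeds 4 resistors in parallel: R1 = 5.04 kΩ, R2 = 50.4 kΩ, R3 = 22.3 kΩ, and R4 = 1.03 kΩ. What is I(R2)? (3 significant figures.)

Conductances: ΣG = 1/5.04 + 1/50.4 + 1/22.3 + 1/1.03 = 1.234 (1/kΩ).
R2 takes the fraction G_k/ΣG = 0.01984/1.234 = 0.01608, so I = 20.4 × 0.01608 = 0.3280 mA.

I ≈ 0.328 mA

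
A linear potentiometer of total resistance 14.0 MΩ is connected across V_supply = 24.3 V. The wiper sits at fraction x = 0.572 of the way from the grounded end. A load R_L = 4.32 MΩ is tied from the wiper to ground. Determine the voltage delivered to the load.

V_out ≈ 7.75 V

Lower segment x·R_p = 8.008 MΩ; upper segment (1−x)·R_p = 5.992 MΩ.
R_L loads the lower segment: effective lower R = 2.806 MΩ.
Then V_out = V_supply · 2.806/(5.992 + 2.806) = 7.750 V.
(Unloaded: V_out = x·V_supply = 13.9 V.)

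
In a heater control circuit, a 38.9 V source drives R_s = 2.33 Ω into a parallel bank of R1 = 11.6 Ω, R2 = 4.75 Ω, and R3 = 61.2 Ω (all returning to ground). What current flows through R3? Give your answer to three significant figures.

Equivalent of the parallel group: R_p = 3.194 Ω.
Node voltage V_A = V_supply · R_p/(R_s + R_p) = 38.9 × 0.5782 = 22.49 V.
I(R3) = V_A / R3 = 22.49/61.2 = 0.3675 A.

I ≈ 0.368 A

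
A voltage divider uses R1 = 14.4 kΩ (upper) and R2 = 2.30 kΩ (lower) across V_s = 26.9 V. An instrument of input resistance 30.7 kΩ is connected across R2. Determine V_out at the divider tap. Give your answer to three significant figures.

V_out ≈ 3.48 V

R2 ‖ R_L = (2.30 × 30.7)/(2.30 + 30.7) = 2.140 kΩ.
Voltage divider with the loaded lower leg: V_out = 26.9 × 2.140/(14.4 + 2.140) = 26.9 × 0.1294 = 3.480 V.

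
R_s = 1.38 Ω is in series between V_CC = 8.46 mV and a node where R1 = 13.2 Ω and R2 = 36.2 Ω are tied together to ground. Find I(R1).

I ≈ 0.561 mA

Parallel bank: R_p = 1/(1/13.2 + 1/36.2) = 9.673 Ω.
V_A = 8.46 × 9.673/11.05 = 7.404 mV.
Branch current I = V_A/R1 = 7.404/13.2 = 0.5609 mA.
(Equivalently: I_total = 0.7654 mA, then current-divider fraction G_k/ΣG = 0.7328.)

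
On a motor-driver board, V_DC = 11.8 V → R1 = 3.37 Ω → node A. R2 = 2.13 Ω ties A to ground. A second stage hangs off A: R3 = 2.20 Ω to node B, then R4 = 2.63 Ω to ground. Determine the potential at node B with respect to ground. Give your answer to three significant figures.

V_B ≈ 1.96 V

The second stage (R3 + R4 = 4.830 Ω) loads node A in parallel with R2.
Effective lower resistance at A: R2 ‖ 4.830 = 1.478 Ω.
So V_A = 11.8 × 0.3049 = 3.598 V.
V_B = V_A × 0.5445 = 1.959 V.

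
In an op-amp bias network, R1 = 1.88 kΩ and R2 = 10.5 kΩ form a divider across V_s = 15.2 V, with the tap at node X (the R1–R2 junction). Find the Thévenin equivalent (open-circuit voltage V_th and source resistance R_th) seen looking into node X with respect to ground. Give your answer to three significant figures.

V_th ≈ 12.9 V, R_th ≈ 1.59 kΩ

With X open, the divider is unloaded: V_th = 15.2 × 10.5/12.38 = 12.89 V.
Zeroing V_s shorts the top of R1 to ground, so R_th = R1 ‖ R2 = 1.595 kΩ.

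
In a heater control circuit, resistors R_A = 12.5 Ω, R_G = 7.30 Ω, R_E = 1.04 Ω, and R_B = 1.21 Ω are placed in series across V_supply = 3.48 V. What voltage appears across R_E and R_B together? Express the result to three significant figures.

Series total: ΣR = 12.5 + 7.30 + 1.04 + 1.21 = 22.05 Ω.
R_{R_E..R_B} = 1.04 + 1.21 = 2.250 Ω.
V = V_supply · R/ΣR = 3.48 × 0.1020 = 0.3551 V.

V ≈ 0.355 V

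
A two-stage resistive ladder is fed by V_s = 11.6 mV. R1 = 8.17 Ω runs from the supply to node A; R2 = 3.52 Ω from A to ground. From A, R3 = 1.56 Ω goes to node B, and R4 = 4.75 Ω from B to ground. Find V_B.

Looking into the second stage from A: R3 + R4 = 6.310 Ω appears in parallel with R2.
Effective lower resistance at A: R2 ‖ 6.310 = 2.260 Ω.
First divider: V_A = V_s · 2.260/(8.17 + 2.260) = 2.513 mV.
Then the unloaded second divider: V_B = V_A × R4/(R3+R4) = 2.513 × 0.7528 = 1.892 mV.

V_B ≈ 1.89 mV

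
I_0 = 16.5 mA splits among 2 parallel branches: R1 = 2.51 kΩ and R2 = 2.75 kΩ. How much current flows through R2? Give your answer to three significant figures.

For two parallel branches, I_k = I_0 · (other R)/(sum of R).
So I = 16.5 × 2.51/5.260 = 7.874 mA.

I ≈ 7.87 mA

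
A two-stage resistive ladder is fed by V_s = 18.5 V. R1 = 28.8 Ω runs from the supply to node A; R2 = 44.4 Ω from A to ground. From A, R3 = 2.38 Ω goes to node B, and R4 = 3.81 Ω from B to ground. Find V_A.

V_A ≈ 2.94 V

Looking into the second stage from A: R3 + R4 = 6.190 Ω appears in parallel with R2.
R2 ‖ (R3+R4) = 5.433 Ω.
So V_A = 18.5 × 0.1587 = 2.936 V.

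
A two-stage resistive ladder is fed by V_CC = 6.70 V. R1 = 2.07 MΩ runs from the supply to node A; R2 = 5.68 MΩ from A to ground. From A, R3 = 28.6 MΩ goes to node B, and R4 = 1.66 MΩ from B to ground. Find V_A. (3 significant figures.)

V_A ≈ 4.68 V

Looking into the second stage from A: R3 + R4 = 30.26 MΩ appears in parallel with R2.
R2 ‖ (R3+R4) = 4.782 MΩ.
First divider: V_A = V_CC · 4.782/(2.07 + 4.782) = 4.676 V.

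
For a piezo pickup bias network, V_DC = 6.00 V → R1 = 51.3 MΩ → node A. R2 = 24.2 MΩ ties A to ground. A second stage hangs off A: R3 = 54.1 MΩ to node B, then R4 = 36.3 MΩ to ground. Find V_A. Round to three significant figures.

The second stage (R3 + R4 = 90.40 MΩ) loads node A in parallel with R2.
R2 ‖ (R3+R4) = 19.09 MΩ.
First divider: V_A = V_DC · 19.09/(51.3 + 19.09) = 1.627 V.

V_A ≈ 1.63 V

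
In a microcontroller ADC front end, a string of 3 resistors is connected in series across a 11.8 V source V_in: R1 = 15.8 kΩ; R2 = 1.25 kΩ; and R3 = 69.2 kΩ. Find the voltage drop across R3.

V ≈ 9.47 V

ΣR = 15.8 + 1.25 + 69.2 = 86.25 kΩ.
By the voltage-divider rule, V = 11.8 × 69.20/86.25 = 9.467 V.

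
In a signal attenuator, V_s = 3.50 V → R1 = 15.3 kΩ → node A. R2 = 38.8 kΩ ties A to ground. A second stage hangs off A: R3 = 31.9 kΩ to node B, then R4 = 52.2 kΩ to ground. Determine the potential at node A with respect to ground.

Node A sees R2 in parallel with the series input of stage 2, R3 + R4 = 84.10 kΩ.
R2 ‖ (R3+R4) = 26.55 kΩ.
First divider: V_A = V_s · 26.55/(15.3 + 26.55) = 2.220 V.

V_A ≈ 2.22 V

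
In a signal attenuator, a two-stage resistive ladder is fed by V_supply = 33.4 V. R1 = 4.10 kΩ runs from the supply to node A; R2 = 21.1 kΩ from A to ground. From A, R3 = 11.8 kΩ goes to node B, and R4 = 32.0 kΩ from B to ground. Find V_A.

V_A ≈ 25.9 V

Node A sees R2 in parallel with the series input of stage 2, R3 + R4 = 43.80 kΩ.
R2 ‖ (R3+R4) = 14.24 kΩ.
First divider: V_A = V_supply · 14.24/(4.10 + 14.24) = 25.93 V.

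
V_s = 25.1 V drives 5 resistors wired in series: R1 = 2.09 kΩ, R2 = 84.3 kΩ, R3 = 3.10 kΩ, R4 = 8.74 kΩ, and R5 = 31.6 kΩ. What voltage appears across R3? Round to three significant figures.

Total series resistance ΣR = 2.09 + 84.3 + 3.10 + 8.74 + 31.6 = 129.8 kΩ.
By the voltage-divider rule, V = 25.1 × 3.100/129.8 = 0.5993 V.

V ≈ 0.599 V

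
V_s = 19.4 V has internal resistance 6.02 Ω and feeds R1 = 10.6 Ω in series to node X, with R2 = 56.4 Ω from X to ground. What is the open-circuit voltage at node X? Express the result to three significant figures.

V_th ≈ 15.0 V

R1' = 6.02 + 10.6 = 16.62 Ω (source resistance + R1).
V_th is the unloaded tap voltage: V_s · R2/(R1'+R2) = 19.4 × 0.7724 = 14.98 V.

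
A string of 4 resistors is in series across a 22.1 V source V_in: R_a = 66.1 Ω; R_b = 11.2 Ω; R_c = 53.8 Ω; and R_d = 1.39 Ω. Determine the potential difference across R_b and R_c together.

V ≈ 10.8 V

ΣR = 66.1 + 11.2 + 53.8 + 1.39 = 132.5 Ω.
R_{R_b..R_c} = 11.2 + 53.8 = 65.00 Ω.
By the voltage-divider rule, V = 22.1 × 65.00/132.5 = 10.84 V.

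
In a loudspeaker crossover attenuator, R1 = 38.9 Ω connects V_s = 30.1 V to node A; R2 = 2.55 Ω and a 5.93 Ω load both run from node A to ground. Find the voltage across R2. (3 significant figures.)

The load sits in parallel with R2, giving an effective lower resistance R2' = R2·R_L/(R2+R_L) = 1.783 Ω.
Now apply the divider: V_out = 30.1 × 0.04383 = 1.319 V.
(Unloaded it would be 1.85 V; the load pulls it down.)

V_out ≈ 1.32 V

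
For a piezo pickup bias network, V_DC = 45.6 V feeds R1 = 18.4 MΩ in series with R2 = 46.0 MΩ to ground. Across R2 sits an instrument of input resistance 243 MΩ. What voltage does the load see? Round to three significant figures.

V_out ≈ 30.9 V

R2 ‖ R_L = (46.0 × 243)/(46.0 + 243) = 38.68 MΩ.
Now apply the divider: V_out = 45.6 × 0.6776 = 30.90 V.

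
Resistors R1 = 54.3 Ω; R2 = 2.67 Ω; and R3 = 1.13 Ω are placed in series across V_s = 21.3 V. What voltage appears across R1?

V ≈ 19.9 V

ΣR = 54.3 + 2.67 + 1.13 = 58.10 Ω.
V = V_s · R/ΣR = 21.3 × 0.9346 = 19.91 V.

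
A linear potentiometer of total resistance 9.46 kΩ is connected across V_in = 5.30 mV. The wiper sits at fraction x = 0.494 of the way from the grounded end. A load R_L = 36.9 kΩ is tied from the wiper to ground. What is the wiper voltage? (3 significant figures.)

Lower segment x·R_p = 4.673 kΩ; upper segment (1−x)·R_p = 4.787 kΩ.
R_L loads the lower segment: effective lower R = 4.148 kΩ.
Then V_out = V_in · 4.148/(4.787 + 4.148) = 2.461 mV.

V_out ≈ 2.46 mV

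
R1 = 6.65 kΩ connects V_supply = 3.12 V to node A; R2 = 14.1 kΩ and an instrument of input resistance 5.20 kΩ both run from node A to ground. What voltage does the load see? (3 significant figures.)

The load sits in parallel with R2, giving an effective lower resistance R2' = R2·R_L/(R2+R_L) = 3.799 kΩ.
Voltage divider with the loaded lower leg: V_out = 3.12 × 3.799/(6.65 + 3.799) = 3.12 × 0.3636 = 1.134 V.
(Unloaded it would be 2.12 V; the load pulls it down.)

V_out ≈ 1.13 V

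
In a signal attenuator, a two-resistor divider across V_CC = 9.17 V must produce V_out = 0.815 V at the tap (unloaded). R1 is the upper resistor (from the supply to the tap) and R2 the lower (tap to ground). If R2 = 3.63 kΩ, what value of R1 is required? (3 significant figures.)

V_out/V_CC = R2/(R1+R2) = 0.08888.
R1 = R2·(1/k − 1) = 3.63 × 10.25 = 37.21 kΩ.

R1 ≈ 37.2 kΩ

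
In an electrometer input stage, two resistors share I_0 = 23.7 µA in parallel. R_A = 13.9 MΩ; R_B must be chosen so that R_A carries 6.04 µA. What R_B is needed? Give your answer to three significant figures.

R_B ≈ 4.75 MΩ

The fraction through R_A equals R_B/(R_A+R_B).
6.04/23.7 = R_B/(R_A + R_B) → R_B = R_A · (0.2549)/(1 − 0.2549) = 13.9 × 0.3420 = 4.754 MΩ.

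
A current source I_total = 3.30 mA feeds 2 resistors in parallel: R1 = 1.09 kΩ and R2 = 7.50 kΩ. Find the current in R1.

For two parallel branches, I_k = I_total · (other R)/(sum of R).
So I = 3.30 × 7.50/8.590 = 2.881 mA.

I ≈ 2.88 mA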